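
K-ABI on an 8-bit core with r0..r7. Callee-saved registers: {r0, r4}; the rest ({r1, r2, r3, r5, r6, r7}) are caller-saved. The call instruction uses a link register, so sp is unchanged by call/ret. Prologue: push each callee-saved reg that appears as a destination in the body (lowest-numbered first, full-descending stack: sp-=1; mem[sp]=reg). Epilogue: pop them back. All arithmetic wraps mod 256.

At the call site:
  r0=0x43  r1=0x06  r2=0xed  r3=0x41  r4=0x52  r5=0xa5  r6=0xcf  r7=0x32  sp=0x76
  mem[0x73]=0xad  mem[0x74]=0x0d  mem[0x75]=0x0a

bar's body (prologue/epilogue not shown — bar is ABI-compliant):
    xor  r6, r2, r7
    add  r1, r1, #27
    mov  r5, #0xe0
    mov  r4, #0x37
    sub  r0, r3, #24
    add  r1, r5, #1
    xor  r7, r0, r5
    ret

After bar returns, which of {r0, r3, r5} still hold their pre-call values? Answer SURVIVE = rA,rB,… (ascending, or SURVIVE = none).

SURVIVE = r0,r3

prologue: push r0 → mem[0x75]=0x43, sp=0x75
prologue: push r4 → mem[0x74]=0x52, sp=0x74
body[0] xor  r6, r2, r7 → r6=0xdf
body[1] add  r1, r1, #27 → r1=0x21
body[2] mov  r5, #0xe0 → r5=0xe0
body[3] mov  r4, #0x37 → r4=0x37
body[4] sub  r0, r3, #24 → r0=0x29
body[5] add  r1, r5, #1 → r1=0xe1
body[6] xor  r7, r0, r5 → r7=0xc9
epilogue: pop r4=0x52, sp=0x75
epilogue: pop r0=0x43, sp=0x76
r0: callee-saved, written=True
r3: caller-saved, written=False
r5: caller-saved, written=True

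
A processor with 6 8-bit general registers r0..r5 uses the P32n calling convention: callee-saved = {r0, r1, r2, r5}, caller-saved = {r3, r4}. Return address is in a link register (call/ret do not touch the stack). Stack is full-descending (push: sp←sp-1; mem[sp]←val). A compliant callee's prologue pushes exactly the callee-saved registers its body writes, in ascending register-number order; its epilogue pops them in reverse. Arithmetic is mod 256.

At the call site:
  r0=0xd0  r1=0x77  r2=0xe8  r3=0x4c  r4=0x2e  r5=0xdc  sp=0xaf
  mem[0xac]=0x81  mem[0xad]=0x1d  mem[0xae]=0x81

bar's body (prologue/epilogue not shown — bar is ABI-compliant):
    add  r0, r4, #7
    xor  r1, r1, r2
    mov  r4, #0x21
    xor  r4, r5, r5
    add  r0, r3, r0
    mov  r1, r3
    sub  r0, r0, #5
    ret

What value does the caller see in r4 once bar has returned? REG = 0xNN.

REG = 0x00

prologue: push r0 -> mem[0xae]=0xd0, sp=0xae
prologue: push r1 -> mem[0xad]=0x77, sp=0xad
body[0] add  r0, r4, #7 -> r0=0x35
body[1] xor  r1, r1, r2 -> r1=0x9f
body[2] mov  r4, #0x21 -> r4=0x21
body[3] xor  r4, r5, r5 -> r4=0x00
body[4] add  r0, r3, r0 -> r0=0x81
body[5] mov  r1, r3 -> r1=0x4c
body[6] sub  r0, r0, #5 -> r0=0x7c
epilogue: pop r1=0x77, sp=0xae
epilogue: pop r0=0xd0, sp=0xaf
r4 is caller-saved -> body value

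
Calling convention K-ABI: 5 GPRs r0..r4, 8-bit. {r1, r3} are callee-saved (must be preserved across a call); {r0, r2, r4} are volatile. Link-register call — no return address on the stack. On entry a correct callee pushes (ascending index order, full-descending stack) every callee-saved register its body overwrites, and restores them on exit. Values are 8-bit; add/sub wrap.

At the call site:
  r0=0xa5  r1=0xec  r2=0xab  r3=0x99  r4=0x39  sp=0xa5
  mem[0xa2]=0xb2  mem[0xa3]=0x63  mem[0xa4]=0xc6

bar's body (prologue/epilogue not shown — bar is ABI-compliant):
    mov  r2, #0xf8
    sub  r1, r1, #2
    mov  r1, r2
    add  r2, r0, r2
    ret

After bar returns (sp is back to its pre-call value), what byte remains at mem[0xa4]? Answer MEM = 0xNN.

MEM = 0xec

prologue: push r1 → mem[0xa4]=0xec, sp=0xa4
body[0] mov  r2, #0xf8 → r2=0xf8
body[1] sub  r1, r1, #2 → r1=0xea
body[2] mov  r1, r2 → r1=0xf8
body[3] add  r2, r0, r2 → r2=0x9d
epilogue: pop r1=0xec, sp=0xa5
prologue pushed ['r1'] at ['0xa4']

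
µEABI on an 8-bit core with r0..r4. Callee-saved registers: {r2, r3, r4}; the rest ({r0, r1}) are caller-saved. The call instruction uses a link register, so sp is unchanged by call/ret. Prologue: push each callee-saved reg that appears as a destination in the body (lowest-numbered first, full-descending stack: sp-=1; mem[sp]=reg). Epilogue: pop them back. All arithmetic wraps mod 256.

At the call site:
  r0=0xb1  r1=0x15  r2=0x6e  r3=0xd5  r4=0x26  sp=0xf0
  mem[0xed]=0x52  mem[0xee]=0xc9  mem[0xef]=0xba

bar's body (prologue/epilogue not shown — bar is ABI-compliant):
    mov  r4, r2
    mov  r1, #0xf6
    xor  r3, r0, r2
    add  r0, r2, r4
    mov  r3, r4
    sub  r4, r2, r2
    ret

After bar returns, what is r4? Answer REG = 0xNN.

prologue: push r3 -> mem[0xef]=0xd5, sp=0xef
prologue: push r4 -> mem[0xee]=0x26, sp=0xee
body[0] mov  r4, r2 -> r4=0x6e
body[1] mov  r1, #0xf6 -> r1=0xf6
body[2] xor  r3, r0, r2 -> r3=0xdf
body[3] add  r0, r2, r4 -> r0=0xdc
body[4] mov  r3, r4 -> r3=0x6e
body[5] sub  r4, r2, r2 -> r4=0x00
epilogue: pop r4=0x26, sp=0xef
epilogue: pop r3=0xd5, sp=0xf0
r4 is callee-saved -> restored

REG = 0x26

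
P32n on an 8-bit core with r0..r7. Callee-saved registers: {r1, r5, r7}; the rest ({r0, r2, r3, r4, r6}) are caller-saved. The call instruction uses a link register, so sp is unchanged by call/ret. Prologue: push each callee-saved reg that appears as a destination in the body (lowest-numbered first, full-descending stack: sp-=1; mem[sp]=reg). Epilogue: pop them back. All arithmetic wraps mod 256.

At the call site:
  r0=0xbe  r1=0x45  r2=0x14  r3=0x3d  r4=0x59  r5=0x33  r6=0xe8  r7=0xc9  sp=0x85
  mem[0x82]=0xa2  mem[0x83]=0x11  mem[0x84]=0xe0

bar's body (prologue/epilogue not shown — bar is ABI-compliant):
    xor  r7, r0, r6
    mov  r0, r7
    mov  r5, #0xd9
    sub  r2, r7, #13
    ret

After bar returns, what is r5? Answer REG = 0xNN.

prologue: push r5 → mem[0x84]=0x33, sp=0x84
prologue: push r7 → mem[0x83]=0xc9, sp=0x83
body[0] xor  r7, r0, r6 → r7=0x56
body[1] mov  r0, r7 → r0=0x56
body[2] mov  r5, #0xd9 → r5=0xd9
body[3] sub  r2, r7, #13 → r2=0x49
epilogue: pop r7=0xc9, sp=0x84
epilogue: pop r5=0x33, sp=0x85
r5 is callee-saved → restored

REG = 0x33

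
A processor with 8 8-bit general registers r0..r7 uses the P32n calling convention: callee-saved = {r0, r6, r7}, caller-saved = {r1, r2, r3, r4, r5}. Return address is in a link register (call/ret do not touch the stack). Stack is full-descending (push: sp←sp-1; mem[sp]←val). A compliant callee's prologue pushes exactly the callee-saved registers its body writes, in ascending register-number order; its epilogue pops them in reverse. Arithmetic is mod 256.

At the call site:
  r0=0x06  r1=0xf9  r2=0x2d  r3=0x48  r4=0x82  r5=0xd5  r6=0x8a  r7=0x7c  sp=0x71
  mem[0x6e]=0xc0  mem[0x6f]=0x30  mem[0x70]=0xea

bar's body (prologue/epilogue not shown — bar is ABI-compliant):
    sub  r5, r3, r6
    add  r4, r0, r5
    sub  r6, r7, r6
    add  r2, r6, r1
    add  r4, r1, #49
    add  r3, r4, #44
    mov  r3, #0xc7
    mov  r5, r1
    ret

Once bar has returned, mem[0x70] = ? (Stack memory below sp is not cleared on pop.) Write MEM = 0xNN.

MEM = 0x8a

prologue: push r6 -> mem[0x70]=0x8a, sp=0x70
body[0] sub  r5, r3, r6 -> r5=0xbe
body[1] add  r4, r0, r5 -> r4=0xc4
body[2] sub  r6, r7, r6 -> r6=0xf2
body[3] add  r2, r6, r1 -> r2=0xeb
body[4] add  r4, r1, #49 -> r4=0x2a
body[5] add  r3, r4, #44 -> r3=0x56
body[6] mov  r3, #0xc7 -> r3=0xc7
body[7] mov  r5, r1 -> r5=0xf9
epilogue: pop r6=0x8a, sp=0x71
prologue pushed ['r6'] at ['0x70']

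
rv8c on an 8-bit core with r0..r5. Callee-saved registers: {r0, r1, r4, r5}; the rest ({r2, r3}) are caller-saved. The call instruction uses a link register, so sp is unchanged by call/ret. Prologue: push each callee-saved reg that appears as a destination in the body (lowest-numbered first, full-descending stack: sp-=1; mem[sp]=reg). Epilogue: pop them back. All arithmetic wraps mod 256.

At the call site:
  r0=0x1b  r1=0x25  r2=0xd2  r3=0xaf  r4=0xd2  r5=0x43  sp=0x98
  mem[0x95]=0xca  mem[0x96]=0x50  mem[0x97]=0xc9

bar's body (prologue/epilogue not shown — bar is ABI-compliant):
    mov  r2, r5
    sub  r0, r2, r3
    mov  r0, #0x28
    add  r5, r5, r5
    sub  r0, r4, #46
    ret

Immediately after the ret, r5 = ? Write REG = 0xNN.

prologue: push r0 -> mem[0x97]=0x1b, sp=0x97
prologue: push r5 -> mem[0x96]=0x43, sp=0x96
body[0] mov  r2, r5 -> r2=0x43
body[1] sub  r0, r2, r3 -> r0=0x94
body[2] mov  r0, #0x28 -> r0=0x28
body[3] add  r5, r5, r5 -> r5=0x86
body[4] sub  r0, r4, #46 -> r0=0xa4
epilogue: pop r5=0x43, sp=0x97
epilogue: pop r0=0x1b, sp=0x98
r5 is callee-saved -> restored

REG = 0x43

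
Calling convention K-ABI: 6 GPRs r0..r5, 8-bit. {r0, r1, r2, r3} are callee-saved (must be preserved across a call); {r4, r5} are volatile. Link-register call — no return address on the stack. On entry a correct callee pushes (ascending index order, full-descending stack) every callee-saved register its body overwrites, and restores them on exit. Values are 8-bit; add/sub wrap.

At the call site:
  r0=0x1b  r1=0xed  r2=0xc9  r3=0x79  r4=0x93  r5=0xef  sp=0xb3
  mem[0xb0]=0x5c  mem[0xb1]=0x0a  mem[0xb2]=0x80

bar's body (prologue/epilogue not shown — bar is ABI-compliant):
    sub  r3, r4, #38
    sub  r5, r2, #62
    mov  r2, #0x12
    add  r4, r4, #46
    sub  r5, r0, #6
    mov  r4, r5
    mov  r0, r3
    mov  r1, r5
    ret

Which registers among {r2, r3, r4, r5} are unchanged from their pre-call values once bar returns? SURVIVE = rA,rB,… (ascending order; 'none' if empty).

prologue: push r0 -> mem[0xb2]=0x1b, sp=0xb2
prologue: push r1 -> mem[0xb1]=0xed, sp=0xb1
prologue: push r2 -> mem[0xb0]=0xc9, sp=0xb0
prologue: push r3 -> mem[0xaf]=0x79, sp=0xaf
body[0] sub  r3, r4, #38 -> r3=0x6d
body[1] sub  r5, r2, #62 -> r5=0x8b
body[2] mov  r2, #0x12 -> r2=0x12
body[3] add  r4, r4, #46 -> r4=0xc1
body[4] sub  r5, r0, #6 -> r5=0x15
body[5] mov  r4, r5 -> r4=0x15
body[6] mov  r0, r3 -> r0=0x6d
body[7] mov  r1, r5 -> r1=0x15
epilogue: pop r3=0x79, sp=0xb0
epilogue: pop r2=0xc9, sp=0xb1
epilogue: pop r1=0xed, sp=0xb2
epilogue: pop r0=0x1b, sp=0xb3
r2: callee-saved, written=True
r3: callee-saved, written=True
r4: caller-saved, written=True
r5: caller-saved, written=True

SURVIVE = r2,r3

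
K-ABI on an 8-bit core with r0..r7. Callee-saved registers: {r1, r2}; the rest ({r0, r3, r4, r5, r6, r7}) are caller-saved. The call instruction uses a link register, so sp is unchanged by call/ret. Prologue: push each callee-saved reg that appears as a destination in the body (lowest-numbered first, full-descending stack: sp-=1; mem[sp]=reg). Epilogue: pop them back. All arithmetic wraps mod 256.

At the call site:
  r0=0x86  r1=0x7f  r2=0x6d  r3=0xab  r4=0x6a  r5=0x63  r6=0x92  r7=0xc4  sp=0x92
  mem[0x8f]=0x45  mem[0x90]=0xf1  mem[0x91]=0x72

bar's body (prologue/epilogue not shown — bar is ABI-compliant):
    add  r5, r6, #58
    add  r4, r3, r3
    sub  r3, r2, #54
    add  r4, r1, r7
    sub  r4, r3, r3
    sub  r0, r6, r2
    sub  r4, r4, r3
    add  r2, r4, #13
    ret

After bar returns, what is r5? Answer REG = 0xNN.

prologue: push r2 → mem[0x91]=0x6d, sp=0x91
body[0] add  r5, r6, #58 → r5=0xcc
body[1] add  r4, r3, r3 → r4=0x56
body[2] sub  r3, r2, #54 → r3=0x37
body[3] add  r4, r1, r7 → r4=0x43
body[4] sub  r4, r3, r3 → r4=0x00
body[5] sub  r0, r6, r2 → r0=0x25
body[6] sub  r4, r4, r3 → r4=0xc9
body[7] add  r2, r4, #13 → r2=0xd6
epilogue: pop r2=0x6d, sp=0x92
r5 is caller-saved → body value

REG = 0xcc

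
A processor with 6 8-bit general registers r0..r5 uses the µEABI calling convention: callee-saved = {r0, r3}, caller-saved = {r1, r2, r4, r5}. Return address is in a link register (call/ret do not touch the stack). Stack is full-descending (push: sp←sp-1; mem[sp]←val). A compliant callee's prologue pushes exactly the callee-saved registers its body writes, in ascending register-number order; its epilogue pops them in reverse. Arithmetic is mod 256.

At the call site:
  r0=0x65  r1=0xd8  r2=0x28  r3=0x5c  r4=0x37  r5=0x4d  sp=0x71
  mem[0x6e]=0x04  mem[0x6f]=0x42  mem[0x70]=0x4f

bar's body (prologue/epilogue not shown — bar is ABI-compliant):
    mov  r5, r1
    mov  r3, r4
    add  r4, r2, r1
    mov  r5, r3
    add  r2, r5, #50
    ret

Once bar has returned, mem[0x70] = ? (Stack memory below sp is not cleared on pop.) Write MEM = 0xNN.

prologue: push r3 -> mem[0x70]=0x5c, sp=0x70
body[0] mov  r5, r1 -> r5=0xd8
body[1] mov  r3, r4 -> r3=0x37
body[2] add  r4, r2, r1 -> r4=0x00
body[3] mov  r5, r3 -> r5=0x37
body[4] add  r2, r5, #50 -> r2=0x69
epilogue: pop r3=0x5c, sp=0x71
prologue pushed ['r3'] at ['0x70']

MEM = 0x5c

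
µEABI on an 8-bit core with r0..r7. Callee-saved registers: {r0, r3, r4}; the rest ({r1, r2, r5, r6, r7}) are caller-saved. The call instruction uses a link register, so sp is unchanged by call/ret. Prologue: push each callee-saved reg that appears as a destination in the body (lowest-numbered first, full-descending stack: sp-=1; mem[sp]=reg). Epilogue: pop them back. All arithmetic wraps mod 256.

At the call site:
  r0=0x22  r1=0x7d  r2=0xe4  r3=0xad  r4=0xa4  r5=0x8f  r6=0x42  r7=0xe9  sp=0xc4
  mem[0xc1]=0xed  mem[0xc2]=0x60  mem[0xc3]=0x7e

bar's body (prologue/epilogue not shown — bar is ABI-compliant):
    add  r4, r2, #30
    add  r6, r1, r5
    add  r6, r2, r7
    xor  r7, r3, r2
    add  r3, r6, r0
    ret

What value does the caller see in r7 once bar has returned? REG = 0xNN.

prologue: push r3 → mem[0xc3]=0xad, sp=0xc3
prologue: push r4 → mem[0xc2]=0xa4, sp=0xc2
body[0] add  r4, r2, #30 → r4=0x02
body[1] add  r6, r1, r5 → r6=0x0c
body[2] add  r6, r2, r7 → r6=0xcd
body[3] xor  r7, r3, r2 → r7=0x49
body[4] add  r3, r6, r0 → r3=0xef
epilogue: pop r4=0xa4, sp=0xc3
epilogue: pop r3=0xad, sp=0xc4
r7 is caller-saved → body value

REG = 0x49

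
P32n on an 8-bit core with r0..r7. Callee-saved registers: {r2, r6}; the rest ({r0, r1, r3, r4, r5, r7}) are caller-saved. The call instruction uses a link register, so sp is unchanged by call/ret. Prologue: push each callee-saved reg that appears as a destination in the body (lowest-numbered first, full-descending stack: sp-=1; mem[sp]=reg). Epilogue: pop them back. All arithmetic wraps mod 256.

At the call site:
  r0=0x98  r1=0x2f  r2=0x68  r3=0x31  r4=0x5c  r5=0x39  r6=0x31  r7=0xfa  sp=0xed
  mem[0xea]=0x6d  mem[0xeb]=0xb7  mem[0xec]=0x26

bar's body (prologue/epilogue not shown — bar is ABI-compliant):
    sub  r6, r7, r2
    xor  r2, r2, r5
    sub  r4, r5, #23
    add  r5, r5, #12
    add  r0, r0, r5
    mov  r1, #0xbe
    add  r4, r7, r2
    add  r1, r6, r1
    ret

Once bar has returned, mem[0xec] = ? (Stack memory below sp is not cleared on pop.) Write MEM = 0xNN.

prologue: push r2 -> mem[0xec]=0x68, sp=0xec
prologue: push r6 -> mem[0xeb]=0x31, sp=0xeb
body[0] sub  r6, r7, r2 -> r6=0x92
body[1] xor  r2, r2, r5 -> r2=0x51
body[2] sub  r4, r5, #23 -> r4=0x22
body[3] add  r5, r5, #12 -> r5=0x45
body[4] add  r0, r0, r5 -> r0=0xdd
body[5] mov  r1, #0xbe -> r1=0xbe
body[6] add  r4, r7, r2 -> r4=0x4b
body[7] add  r1, r6, r1 -> r1=0x50
epilogue: pop r6=0x31, sp=0xec
epilogue: pop r2=0x68, sp=0xed
prologue pushed ['r2', 'r6'] at ['0xec', '0xeb']

MEM = 0x68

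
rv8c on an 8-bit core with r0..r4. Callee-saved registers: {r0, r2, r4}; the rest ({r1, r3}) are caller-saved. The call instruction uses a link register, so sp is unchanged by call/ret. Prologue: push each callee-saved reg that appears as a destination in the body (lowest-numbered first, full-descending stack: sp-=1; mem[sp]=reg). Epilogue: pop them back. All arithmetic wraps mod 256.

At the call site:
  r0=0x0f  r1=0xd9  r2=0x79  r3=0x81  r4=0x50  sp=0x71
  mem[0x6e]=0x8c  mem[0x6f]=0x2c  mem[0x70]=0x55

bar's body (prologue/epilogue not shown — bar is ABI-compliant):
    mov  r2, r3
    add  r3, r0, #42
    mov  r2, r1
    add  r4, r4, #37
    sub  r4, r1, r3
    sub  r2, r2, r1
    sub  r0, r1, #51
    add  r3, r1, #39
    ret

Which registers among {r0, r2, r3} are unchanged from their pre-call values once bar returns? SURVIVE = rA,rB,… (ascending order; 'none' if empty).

prologue: push r0 -> mem[0x70]=0x0f, sp=0x70
prologue: push r2 -> mem[0x6f]=0x79, sp=0x6f
prologue: push r4 -> mem[0x6e]=0x50, sp=0x6e
body[0] mov  r2, r3 -> r2=0x81
body[1] add  r3, r0, #42 -> r3=0x39
body[2] mov  r2, r1 -> r2=0xd9
body[3] add  r4, r4, #37 -> r4=0x75
body[4] sub  r4, r1, r3 -> r4=0xa0
body[5] sub  r2, r2, r1 -> r2=0x00
body[6] sub  r0, r1, #51 -> r0=0xa6
body[7] add  r3, r1, #39 -> r3=0x00
epilogue: pop r4=0x50, sp=0x6f
epilogue: pop r2=0x79, sp=0x70
epilogue: pop r0=0x0f, sp=0x71
r0: callee-saved, written=True
r2: callee-saved, written=True
r3: caller-saved, written=True

SURVIVE = r0,r2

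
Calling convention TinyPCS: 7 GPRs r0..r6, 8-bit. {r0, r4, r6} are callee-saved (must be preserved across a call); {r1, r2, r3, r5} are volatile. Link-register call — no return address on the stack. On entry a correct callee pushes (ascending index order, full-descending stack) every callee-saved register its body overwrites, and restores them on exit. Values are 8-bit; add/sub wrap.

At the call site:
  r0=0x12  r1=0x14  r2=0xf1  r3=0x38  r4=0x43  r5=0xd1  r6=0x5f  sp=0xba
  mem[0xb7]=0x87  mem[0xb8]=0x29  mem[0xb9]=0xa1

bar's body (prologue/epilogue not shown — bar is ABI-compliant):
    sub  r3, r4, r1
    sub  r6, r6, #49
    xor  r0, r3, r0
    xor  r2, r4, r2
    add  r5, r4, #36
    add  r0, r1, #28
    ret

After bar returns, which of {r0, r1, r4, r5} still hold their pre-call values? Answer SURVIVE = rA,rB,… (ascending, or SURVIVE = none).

prologue: push r0 -> mem[0xb9]=0x12, sp=0xb9
prologue: push r6 -> mem[0xb8]=0x5f, sp=0xb8
body[0] sub  r3, r4, r1 -> r3=0x2f
body[1] sub  r6, r6, #49 -> r6=0x2e
body[2] xor  r0, r3, r0 -> r0=0x3d
body[3] xor  r2, r4, r2 -> r2=0xb2
body[4] add  r5, r4, #36 -> r5=0x67
body[5] add  r0, r1, #28 -> r0=0x30
epilogue: pop r6=0x5f, sp=0xb9
epilogue: pop r0=0x12, sp=0xba
r0: callee-saved, written=True
r1: caller-saved, written=False
r4: callee-saved, written=False
r5: caller-saved, written=True

SURVIVE = r0,r1,r4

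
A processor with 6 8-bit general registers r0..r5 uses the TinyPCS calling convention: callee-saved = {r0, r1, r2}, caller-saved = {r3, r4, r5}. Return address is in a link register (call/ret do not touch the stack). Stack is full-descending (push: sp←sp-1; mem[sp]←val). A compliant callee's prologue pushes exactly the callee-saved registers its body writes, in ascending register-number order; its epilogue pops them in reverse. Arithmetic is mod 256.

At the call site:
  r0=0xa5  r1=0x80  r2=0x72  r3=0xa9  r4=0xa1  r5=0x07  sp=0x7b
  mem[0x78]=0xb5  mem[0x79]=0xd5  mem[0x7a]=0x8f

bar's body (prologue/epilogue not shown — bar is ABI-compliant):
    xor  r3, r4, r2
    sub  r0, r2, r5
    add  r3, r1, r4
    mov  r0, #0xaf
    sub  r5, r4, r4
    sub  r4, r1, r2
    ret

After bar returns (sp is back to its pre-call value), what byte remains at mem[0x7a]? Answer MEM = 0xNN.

prologue: push r0 → mem[0x7a]=0xa5, sp=0x7a
body[0] xor  r3, r4, r2 → r3=0xd3
body[1] sub  r0, r2, r5 → r0=0x6b
body[2] add  r3, r1, r4 → r3=0x21
body[3] mov  r0, #0xaf → r0=0xaf
body[4] sub  r5, r4, r4 → r5=0x00
body[5] sub  r4, r1, r2 → r4=0x0e
epilogue: pop r0=0xa5, sp=0x7b
prologue pushed ['r0'] at ['0x7a']

MEM = 0xa5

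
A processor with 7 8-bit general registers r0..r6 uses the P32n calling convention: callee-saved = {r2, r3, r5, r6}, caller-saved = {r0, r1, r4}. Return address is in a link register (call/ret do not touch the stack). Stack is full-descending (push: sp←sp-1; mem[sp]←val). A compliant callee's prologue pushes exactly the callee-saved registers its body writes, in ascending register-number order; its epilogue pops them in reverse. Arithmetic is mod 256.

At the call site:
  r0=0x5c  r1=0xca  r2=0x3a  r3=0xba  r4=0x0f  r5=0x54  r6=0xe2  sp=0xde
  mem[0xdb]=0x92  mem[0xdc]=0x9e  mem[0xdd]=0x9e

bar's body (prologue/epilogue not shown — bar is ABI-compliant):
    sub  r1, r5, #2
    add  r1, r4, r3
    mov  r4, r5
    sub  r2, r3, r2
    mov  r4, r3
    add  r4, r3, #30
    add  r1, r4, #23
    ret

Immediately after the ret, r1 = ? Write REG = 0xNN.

REG = 0xef

prologue: push r2 → mem[0xdd]=0x3a, sp=0xdd
body[0] sub  r1, r5, #2 → r1=0x52
body[1] add  r1, r4, r3 → r1=0xc9
body[2] mov  r4, r5 → r4=0x54
body[3] sub  r2, r3, r2 → r2=0x80
body[4] mov  r4, r3 → r4=0xba
body[5] add  r4, r3, #30 → r4=0xd8
body[6] add  r1, r4, #23 → r1=0xef
epilogue: pop r2=0x3a, sp=0xde
r1 is caller-saved → body value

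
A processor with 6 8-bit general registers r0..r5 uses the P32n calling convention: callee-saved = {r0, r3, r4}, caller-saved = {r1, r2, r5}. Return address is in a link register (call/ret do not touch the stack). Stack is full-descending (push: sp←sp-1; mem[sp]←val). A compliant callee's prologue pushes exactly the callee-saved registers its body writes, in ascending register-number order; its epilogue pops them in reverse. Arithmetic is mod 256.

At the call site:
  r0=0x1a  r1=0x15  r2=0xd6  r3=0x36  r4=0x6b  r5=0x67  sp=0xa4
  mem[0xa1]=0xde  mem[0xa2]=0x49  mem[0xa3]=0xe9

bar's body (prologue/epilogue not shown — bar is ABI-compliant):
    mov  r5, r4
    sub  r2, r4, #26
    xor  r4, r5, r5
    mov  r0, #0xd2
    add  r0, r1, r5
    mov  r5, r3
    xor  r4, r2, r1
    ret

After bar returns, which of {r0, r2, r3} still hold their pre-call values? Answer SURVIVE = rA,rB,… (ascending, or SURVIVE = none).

SURVIVE = r0,r3

prologue: push r0 -> mem[0xa3]=0x1a, sp=0xa3
prologue: push r4 -> mem[0xa2]=0x6b, sp=0xa2
body[0] mov  r5, r4 -> r5=0x6b
body[1] sub  r2, r4, #26 -> r2=0x51
body[2] xor  r4, r5, r5 -> r4=0x00
body[3] mov  r0, #0xd2 -> r0=0xd2
body[4] add  r0, r1, r5 -> r0=0x80
body[5] mov  r5, r3 -> r5=0x36
body[6] xor  r4, r2, r1 -> r4=0x44
epilogue: pop r4=0x6b, sp=0xa3
epilogue: pop r0=0x1a, sp=0xa4
r0: callee-saved, written=True
r2: caller-saved, written=True
r3: callee-saved, written=False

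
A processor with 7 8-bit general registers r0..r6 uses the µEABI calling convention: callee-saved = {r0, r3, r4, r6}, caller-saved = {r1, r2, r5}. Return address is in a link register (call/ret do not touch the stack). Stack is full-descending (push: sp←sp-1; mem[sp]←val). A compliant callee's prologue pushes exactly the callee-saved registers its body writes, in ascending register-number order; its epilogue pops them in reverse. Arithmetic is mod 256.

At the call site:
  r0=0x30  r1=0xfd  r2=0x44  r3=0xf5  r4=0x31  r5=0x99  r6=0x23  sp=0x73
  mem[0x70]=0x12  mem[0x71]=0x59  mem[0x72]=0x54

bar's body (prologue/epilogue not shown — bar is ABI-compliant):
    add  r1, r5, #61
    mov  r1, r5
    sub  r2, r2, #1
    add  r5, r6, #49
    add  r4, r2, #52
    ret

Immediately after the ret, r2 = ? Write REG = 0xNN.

prologue: push r4 → mem[0x72]=0x31, sp=0x72
body[0] add  r1, r5, #61 → r1=0xd6
body[1] mov  r1, r5 → r1=0x99
body[2] sub  r2, r2, #1 → r2=0x43
body[3] add  r5, r6, #49 → r5=0x54
body[4] add  r4, r2, #52 → r4=0x77
epilogue: pop r4=0x31, sp=0x73
r2 is caller-saved → body value

REG = 0x43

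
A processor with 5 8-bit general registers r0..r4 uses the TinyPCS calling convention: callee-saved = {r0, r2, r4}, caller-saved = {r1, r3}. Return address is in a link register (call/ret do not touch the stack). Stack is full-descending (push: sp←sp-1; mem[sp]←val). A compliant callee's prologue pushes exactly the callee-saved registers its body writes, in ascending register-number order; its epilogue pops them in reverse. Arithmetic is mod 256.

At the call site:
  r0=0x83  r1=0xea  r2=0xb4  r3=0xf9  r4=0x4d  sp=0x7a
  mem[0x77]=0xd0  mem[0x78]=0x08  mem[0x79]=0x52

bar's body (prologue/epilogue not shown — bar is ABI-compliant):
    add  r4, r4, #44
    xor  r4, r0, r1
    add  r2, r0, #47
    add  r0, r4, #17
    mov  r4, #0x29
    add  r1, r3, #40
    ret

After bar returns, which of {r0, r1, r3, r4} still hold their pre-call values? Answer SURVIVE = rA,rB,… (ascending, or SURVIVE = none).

prologue: push r0 → mem[0x79]=0x83, sp=0x79
prologue: push r2 → mem[0x78]=0xb4, sp=0x78
prologue: push r4 → mem[0x77]=0x4d, sp=0x77
body[0] add  r4, r4, #44 → r4=0x79
body[1] xor  r4, r0, r1 → r4=0x69
body[2] add  r2, r0, #47 → r2=0xb2
body[3] add  r0, r4, #17 → r0=0x7a
body[4] mov  r4, #0x29 → r4=0x29
body[5] add  r1, r3, #40 → r1=0x21
epilogue: pop r4=0x4d, sp=0x78
epilogue: pop r2=0xb4, sp=0x79
epilogue: pop r0=0x83, sp=0x7a
r0: callee-saved, written=True
r1: caller-saved, written=True
r3: caller-saved, written=False
r4: callee-saved, written=True

SURVIVE = r0,r3,r4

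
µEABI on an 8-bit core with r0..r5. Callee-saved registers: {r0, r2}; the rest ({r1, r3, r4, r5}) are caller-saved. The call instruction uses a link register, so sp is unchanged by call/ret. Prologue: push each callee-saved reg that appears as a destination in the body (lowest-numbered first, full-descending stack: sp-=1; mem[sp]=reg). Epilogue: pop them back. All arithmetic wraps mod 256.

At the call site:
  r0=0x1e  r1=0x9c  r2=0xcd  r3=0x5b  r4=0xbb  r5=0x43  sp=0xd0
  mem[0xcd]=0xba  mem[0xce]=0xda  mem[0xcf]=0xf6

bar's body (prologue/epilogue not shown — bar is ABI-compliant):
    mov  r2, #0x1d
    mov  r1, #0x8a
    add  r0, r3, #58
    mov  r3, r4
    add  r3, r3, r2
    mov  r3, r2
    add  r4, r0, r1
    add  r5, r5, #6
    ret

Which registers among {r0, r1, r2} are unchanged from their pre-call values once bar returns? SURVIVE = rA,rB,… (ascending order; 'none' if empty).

SURVIVE = r0,r2

prologue: push r0 → mem[0xcf]=0x1e, sp=0xcf
prologue: push r2 → mem[0xce]=0xcd, sp=0xce
body[0] mov  r2, #0x1d → r2=0x1d
body[1] mov  r1, #0x8a → r1=0x8a
body[2] add  r0, r3, #58 → r0=0x95
body[3] mov  r3, r4 → r3=0xbb
body[4] add  r3, r3, r2 → r3=0xd8
body[5] mov  r3, r2 → r3=0x1d
body[6] add  r4, r0, r1 → r4=0x1f
body[7] add  r5, r5, #6 → r5=0x49
epilogue: pop r2=0xcd, sp=0xcf
epilogue: pop r0=0x1e, sp=0xd0
r0: callee-saved, written=True
r1: caller-saved, written=True
r2: callee-saved, written=True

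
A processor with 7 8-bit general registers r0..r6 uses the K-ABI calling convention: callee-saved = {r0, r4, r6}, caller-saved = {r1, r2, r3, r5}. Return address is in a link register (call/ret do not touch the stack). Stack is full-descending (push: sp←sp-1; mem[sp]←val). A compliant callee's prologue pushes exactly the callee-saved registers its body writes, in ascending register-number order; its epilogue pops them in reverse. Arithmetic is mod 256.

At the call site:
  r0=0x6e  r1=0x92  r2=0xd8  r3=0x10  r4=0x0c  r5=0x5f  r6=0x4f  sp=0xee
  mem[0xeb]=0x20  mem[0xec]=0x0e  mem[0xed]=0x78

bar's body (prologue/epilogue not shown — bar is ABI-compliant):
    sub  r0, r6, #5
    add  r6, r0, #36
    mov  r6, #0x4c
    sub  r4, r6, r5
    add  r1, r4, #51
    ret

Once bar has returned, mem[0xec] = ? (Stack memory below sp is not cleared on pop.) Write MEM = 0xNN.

prologue: push r0 → mem[0xed]=0x6e, sp=0xed
prologue: push r4 → mem[0xec]=0x0c, sp=0xec
prologue: push r6 → mem[0xeb]=0x4f, sp=0xeb
body[0] sub  r0, r6, #5 → r0=0x4a
body[1] add  r6, r0, #36 → r6=0x6e
body[2] mov  r6, #0x4c → r6=0x4c
body[3] sub  r4, r6, r5 → r4=0xed
body[4] add  r1, r4, #51 → r1=0x20
epilogue: pop r6=0x4f, sp=0xec
epilogue: pop r4=0x0c, sp=0xed
epilogue: pop r0=0x6e, sp=0xee
prologue pushed ['r0', 'r4', 'r6'] at ['0xed', '0xec', '0xeb']

MEM = 0x0c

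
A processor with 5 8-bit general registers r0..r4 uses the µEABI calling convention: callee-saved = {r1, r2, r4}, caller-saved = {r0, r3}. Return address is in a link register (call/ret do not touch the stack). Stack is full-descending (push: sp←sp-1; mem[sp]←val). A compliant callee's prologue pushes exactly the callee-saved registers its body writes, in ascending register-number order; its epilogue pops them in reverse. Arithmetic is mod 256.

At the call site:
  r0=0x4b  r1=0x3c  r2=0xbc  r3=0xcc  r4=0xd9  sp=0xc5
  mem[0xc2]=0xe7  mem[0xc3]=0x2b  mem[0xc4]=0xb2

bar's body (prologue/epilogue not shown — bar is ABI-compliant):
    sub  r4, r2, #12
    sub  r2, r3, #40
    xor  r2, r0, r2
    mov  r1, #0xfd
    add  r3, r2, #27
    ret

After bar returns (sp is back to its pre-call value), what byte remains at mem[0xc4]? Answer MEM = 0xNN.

MEM = 0x3c

prologue: push r1 -> mem[0xc4]=0x3c, sp=0xc4
prologue: push r2 -> mem[0xc3]=0xbc, sp=0xc3
prologue: push r4 -> mem[0xc2]=0xd9, sp=0xc2
body[0] sub  r4, r2, #12 -> r4=0xb0
body[1] sub  r2, r3, #40 -> r2=0xa4
body[2] xor  r2, r0, r2 -> r2=0xef
body[3] mov  r1, #0xfd -> r1=0xfd
body[4] add  r3, r2, #27 -> r3=0x0a
epilogue: pop r4=0xd9, sp=0xc3
epilogue: pop r2=0xbc, sp=0xc4
epilogue: pop r1=0x3c, sp=0xc5
prologue pushed ['r1', 'r2', 'r4'] at ['0xc4', '0xc3', '0xc2']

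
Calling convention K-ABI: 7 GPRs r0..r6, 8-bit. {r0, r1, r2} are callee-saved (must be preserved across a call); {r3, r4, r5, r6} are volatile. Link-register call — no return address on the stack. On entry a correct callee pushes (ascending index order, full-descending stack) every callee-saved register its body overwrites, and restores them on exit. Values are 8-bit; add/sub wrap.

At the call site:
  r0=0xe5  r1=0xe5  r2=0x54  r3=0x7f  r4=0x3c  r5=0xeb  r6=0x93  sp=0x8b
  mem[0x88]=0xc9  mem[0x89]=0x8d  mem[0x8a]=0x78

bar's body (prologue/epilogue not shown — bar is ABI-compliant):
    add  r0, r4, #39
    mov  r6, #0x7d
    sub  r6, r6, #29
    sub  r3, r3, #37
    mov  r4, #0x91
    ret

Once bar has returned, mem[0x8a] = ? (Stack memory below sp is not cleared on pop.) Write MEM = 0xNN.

MEM = 0xe5

prologue: push r0 → mem[0x8a]=0xe5, sp=0x8a
body[0] add  r0, r4, #39 → r0=0x63
body[1] mov  r6, #0x7d → r6=0x7d
body[2] sub  r6, r6, #29 → r6=0x60
body[3] sub  r3, r3, #37 → r3=0x5a
body[4] mov  r4, #0x91 → r4=0x91
epilogue: pop r0=0xe5, sp=0x8b
prologue pushed ['r0'] at ['0x8a']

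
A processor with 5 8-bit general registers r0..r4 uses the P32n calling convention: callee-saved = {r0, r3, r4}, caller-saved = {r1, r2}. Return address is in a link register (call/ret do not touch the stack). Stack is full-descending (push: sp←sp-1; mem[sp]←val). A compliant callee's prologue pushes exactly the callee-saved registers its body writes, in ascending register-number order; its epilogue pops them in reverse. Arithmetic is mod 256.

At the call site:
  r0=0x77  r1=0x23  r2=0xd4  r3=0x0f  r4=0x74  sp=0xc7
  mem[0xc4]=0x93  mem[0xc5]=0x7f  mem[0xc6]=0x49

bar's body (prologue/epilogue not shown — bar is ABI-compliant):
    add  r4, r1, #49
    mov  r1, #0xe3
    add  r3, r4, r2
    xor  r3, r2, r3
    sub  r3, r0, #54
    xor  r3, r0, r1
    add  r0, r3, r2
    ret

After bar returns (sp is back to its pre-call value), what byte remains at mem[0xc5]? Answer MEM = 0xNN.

prologue: push r0 -> mem[0xc6]=0x77, sp=0xc6
prologue: push r3 -> mem[0xc5]=0x0f, sp=0xc5
prologue: push r4 -> mem[0xc4]=0x74, sp=0xc4
body[0] add  r4, r1, #49 -> r4=0x54
body[1] mov  r1, #0xe3 -> r1=0xe3
body[2] add  r3, r4, r2 -> r3=0x28
body[3] xor  r3, r2, r3 -> r3=0xfc
body[4] sub  r3, r0, #54 -> r3=0x41
body[5] xor  r3, r0, r1 -> r3=0x94
body[6] add  r0, r3, r2 -> r0=0x68
epilogue: pop r4=0x74, sp=0xc5
epilogue: pop r3=0x0f, sp=0xc6
epilogue: pop r0=0x77, sp=0xc7
prologue pushed ['r0', 'r3', 'r4'] at ['0xc6', '0xc5', '0xc4']

MEM = 0x0f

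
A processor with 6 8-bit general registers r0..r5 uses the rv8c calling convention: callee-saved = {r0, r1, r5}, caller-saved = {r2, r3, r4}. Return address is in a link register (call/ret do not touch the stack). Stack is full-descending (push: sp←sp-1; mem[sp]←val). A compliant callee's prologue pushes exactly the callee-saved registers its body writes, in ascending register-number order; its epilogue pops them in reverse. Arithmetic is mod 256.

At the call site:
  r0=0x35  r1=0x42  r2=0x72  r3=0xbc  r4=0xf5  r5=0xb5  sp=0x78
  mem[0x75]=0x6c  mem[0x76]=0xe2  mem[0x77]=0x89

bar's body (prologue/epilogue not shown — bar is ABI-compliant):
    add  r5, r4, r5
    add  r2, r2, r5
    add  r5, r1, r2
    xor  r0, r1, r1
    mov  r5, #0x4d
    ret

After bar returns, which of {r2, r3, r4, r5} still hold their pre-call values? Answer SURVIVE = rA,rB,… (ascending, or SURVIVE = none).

SURVIVE = r3,r4,r5

prologue: push r0 → mem[0x77]=0x35, sp=0x77
prologue: push r5 → mem[0x76]=0xb5, sp=0x76
body[0] add  r5, r4, r5 → r5=0xaa
body[1] add  r2, r2, r5 → r2=0x1c
body[2] add  r5, r1, r2 → r5=0x5e
body[3] xor  r0, r1, r1 → r0=0x00
body[4] mov  r5, #0x4d → r5=0x4d
epilogue: pop r5=0xb5, sp=0x77
epilogue: pop r0=0x35, sp=0x78
r2: caller-saved, written=True
r3: caller-saved, written=False
r4: caller-saved, written=False
r5: callee-saved, written=True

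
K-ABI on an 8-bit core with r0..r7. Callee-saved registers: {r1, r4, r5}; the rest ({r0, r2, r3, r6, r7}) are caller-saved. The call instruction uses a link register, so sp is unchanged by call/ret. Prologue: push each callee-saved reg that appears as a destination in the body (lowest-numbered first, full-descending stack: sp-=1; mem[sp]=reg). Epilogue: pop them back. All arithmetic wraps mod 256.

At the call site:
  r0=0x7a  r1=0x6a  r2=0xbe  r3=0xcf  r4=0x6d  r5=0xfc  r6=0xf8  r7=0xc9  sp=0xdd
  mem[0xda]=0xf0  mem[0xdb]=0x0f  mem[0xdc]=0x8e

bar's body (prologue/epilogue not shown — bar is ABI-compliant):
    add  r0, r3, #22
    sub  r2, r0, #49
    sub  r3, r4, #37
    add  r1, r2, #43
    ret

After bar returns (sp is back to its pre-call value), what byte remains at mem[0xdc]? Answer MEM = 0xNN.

prologue: push r1 → mem[0xdc]=0x6a, sp=0xdc
body[0] add  r0, r3, #22 → r0=0xe5
body[1] sub  r2, r0, #49 → r2=0xb4
body[2] sub  r3, r4, #37 → r3=0x48
body[3] add  r1, r2, #43 → r1=0xdf
epilogue: pop r1=0x6a, sp=0xdd
prologue pushed ['r1'] at ['0xdc']

MEM = 0x6a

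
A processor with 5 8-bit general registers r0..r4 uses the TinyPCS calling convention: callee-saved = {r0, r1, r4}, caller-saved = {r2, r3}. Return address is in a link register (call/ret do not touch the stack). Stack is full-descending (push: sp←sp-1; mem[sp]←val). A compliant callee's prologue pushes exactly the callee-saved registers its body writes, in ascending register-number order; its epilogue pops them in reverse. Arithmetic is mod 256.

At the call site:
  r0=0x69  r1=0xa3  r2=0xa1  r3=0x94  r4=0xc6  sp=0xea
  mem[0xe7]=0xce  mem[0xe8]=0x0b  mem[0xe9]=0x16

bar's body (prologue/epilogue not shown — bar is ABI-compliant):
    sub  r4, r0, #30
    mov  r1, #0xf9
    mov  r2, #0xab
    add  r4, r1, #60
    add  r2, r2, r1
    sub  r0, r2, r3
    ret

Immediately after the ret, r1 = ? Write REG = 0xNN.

REG = 0xa3

prologue: push r0 → mem[0xe9]=0x69, sp=0xe9
prologue: push r1 → mem[0xe8]=0xa3, sp=0xe8
prologue: push r4 → mem[0xe7]=0xc6, sp=0xe7
body[0] sub  r4, r0, #30 → r4=0x4b
body[1] mov  r1, #0xf9 → r1=0xf9
body[2] mov  r2, #0xab → r2=0xab
body[3] add  r4, r1, #60 → r4=0x35
body[4] add  r2, r2, r1 → r2=0xa4
body[5] sub  r0, r2, r3 → r0=0x10
epilogue: pop r4=0xc6, sp=0xe8
epilogue: pop r1=0xa3, sp=0xe9
epilogue: pop r0=0x69, sp=0xea
r1 is callee-saved → restored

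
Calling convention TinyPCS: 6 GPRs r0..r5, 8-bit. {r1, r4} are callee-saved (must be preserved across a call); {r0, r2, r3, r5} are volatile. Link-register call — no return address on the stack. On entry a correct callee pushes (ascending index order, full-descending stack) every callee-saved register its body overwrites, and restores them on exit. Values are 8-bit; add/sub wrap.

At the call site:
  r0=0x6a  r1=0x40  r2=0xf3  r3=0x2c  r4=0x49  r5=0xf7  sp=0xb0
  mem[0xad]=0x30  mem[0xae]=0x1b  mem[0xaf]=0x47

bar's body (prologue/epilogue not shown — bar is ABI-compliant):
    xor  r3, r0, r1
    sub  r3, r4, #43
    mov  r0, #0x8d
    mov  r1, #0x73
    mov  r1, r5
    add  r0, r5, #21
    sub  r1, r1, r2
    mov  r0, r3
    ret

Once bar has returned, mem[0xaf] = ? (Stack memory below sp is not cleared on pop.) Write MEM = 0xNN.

prologue: push r1 -> mem[0xaf]=0x40, sp=0xaf
body[0] xor  r3, r0, r1 -> r3=0x2a
body[1] sub  r3, r4, #43 -> r3=0x1e
body[2] mov  r0, #0x8d -> r0=0x8d
body[3] mov  r1, #0x73 -> r1=0x73
body[4] mov  r1, r5 -> r1=0xf7
body[5] add  r0, r5, #21 -> r0=0x0c
body[6] sub  r1, r1, r2 -> r1=0x04
body[7] mov  r0, r3 -> r0=0x1e
epilogue: pop r1=0x40, sp=0xb0
prologue pushed ['r1'] at ['0xaf']

MEM = 0x40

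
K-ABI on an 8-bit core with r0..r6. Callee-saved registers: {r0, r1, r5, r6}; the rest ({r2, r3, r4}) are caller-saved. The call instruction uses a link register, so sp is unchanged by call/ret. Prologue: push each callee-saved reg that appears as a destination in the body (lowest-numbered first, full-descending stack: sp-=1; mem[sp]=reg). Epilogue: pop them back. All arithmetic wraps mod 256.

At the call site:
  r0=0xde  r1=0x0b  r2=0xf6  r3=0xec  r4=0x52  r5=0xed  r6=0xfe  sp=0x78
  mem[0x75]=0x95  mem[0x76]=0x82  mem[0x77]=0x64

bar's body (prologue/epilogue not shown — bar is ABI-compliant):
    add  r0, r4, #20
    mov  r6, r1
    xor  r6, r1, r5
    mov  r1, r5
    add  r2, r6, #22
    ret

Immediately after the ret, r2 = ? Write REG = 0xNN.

prologue: push r0 -> mem[0x77]=0xde, sp=0x77
prologue: push r1 -> mem[0x76]=0x0b, sp=0x76
prologue: push r6 -> mem[0x75]=0xfe, sp=0x75
body[0] add  r0, r4, #20 -> r0=0x66
body[1] mov  r6, r1 -> r6=0x0b
body[2] xor  r6, r1, r5 -> r6=0xe6
body[3] mov  r1, r5 -> r1=0xed
body[4] add  r2, r6, #22 -> r2=0xfc
epilogue: pop r6=0xfe, sp=0x76
epilogue: pop r1=0x0b, sp=0x77
epilogue: pop r0=0xde, sp=0x78
r2 is caller-saved -> body value

REG = 0xfc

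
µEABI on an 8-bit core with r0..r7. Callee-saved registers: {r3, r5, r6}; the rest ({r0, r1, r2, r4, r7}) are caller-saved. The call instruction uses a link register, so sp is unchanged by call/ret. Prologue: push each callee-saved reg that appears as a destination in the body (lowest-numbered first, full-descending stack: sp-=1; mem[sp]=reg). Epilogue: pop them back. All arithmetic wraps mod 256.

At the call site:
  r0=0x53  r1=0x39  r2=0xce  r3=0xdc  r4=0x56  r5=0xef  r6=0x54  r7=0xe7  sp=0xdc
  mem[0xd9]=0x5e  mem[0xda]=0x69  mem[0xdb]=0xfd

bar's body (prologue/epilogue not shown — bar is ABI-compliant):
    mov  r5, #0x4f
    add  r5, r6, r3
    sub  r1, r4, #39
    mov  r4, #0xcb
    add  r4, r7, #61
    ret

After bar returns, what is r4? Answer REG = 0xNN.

REG = 0x24

prologue: push r5 -> mem[0xdb]=0xef, sp=0xdb
body[0] mov  r5, #0x4f -> r5=0x4f
body[1] add  r5, r6, r3 -> r5=0x30
body[2] sub  r1, r4, #39 -> r1=0x2f
body[3] mov  r4, #0xcb -> r4=0xcb
body[4] add  r4, r7, #61 -> r4=0x24
epilogue: pop r5=0xef, sp=0xdc
r4 is caller-saved -> body value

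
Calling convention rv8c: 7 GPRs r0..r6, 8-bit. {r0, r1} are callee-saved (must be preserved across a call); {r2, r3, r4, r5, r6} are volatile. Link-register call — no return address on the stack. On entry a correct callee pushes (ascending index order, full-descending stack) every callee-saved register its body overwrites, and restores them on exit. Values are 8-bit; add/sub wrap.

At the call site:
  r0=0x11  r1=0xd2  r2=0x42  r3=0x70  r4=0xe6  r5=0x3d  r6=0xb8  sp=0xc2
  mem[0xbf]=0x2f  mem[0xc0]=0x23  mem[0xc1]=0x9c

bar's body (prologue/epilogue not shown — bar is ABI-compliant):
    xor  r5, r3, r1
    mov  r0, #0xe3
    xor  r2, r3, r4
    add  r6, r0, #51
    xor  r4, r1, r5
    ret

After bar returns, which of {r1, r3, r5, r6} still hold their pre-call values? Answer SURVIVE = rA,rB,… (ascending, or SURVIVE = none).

SURVIVE = r1,r3

prologue: push r0 → mem[0xc1]=0x11, sp=0xc1
body[0] xor  r5, r3, r1 → r5=0xa2
body[1] mov  r0, #0xe3 → r0=0xe3
body[2] xor  r2, r3, r4 → r2=0x96
body[3] add  r6, r0, #51 → r6=0x16
body[4] xor  r4, r1, r5 → r4=0x70
epilogue: pop r0=0x11, sp=0xc2
r1: callee-saved, written=False
r3: caller-saved, written=False
r5: caller-saved, written=True
r6: caller-saved, written=True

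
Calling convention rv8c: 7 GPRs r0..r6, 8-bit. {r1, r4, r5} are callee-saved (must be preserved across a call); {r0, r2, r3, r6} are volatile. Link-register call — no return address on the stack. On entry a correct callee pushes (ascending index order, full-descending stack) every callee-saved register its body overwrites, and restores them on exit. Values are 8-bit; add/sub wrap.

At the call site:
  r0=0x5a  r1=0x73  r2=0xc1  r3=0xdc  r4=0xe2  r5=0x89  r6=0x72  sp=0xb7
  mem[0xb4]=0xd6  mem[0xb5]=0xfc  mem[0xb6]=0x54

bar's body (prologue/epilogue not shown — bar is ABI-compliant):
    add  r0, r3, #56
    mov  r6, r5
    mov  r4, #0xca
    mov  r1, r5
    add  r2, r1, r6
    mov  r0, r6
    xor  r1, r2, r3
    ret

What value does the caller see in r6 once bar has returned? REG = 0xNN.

prologue: push r1 -> mem[0xb6]=0x73, sp=0xb6
prologue: push r4 -> mem[0xb5]=0xe2, sp=0xb5
body[0] add  r0, r3, #56 -> r0=0x14
body[1] mov  r6, r5 -> r6=0x89
body[2] mov  r4, #0xca -> r4=0xca
body[3] mov  r1, r5 -> r1=0x89
body[4] add  r2, r1, r6 -> r2=0x12
body[5] mov  r0, r6 -> r0=0x89
body[6] xor  r1, r2, r3 -> r1=0xce
epilogue: pop r4=0xe2, sp=0xb6
epilogue: pop r1=0x73, sp=0xb7
r6 is caller-saved -> body value

REG = 0x89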